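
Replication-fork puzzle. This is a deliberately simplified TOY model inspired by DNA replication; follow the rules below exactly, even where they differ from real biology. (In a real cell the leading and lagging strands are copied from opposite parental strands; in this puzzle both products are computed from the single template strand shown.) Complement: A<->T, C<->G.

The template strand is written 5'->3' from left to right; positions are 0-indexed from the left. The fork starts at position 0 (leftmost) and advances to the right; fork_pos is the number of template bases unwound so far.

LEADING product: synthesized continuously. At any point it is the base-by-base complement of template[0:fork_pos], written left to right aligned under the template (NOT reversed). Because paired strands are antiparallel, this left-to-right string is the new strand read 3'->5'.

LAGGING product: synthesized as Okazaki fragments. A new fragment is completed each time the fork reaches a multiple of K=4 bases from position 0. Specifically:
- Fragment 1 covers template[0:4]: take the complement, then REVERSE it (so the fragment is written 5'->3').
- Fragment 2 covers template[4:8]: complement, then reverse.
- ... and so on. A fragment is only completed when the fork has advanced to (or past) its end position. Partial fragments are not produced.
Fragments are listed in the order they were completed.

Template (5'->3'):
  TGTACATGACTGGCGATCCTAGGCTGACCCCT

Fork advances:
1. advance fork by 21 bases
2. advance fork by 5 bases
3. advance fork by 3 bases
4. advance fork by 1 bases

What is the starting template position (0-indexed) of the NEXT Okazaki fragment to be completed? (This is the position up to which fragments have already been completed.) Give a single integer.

Step 1: advance 21 -> fork_pos = 0 + 21 = 21. Reached multiple(s) of 4: 4, 8, 12, 16, 20 -> fragments 1-5 completed (5 total).
Step 2: advance 5 -> fork_pos = 21 + 5 = 26. Reached multiple(s) of 4: 24 -> fragment 6 completed (6 total).
Step 3: advance 3 -> fork_pos = 26 + 3 = 29. Reached multiple(s) of 4: 28 -> fragment 7 completed (7 total).
Step 4: advance 1 -> fork_pos = 29 + 1 = 30. Next multiple of 4 is 32 (not reached); still 7 fragment(s).
7 fragment(s) completed, covering template[0:28] (7 x 4 = 28). The next fragment, fragment 8, covers template[28:32], so it starts at position 28.

Answer: 28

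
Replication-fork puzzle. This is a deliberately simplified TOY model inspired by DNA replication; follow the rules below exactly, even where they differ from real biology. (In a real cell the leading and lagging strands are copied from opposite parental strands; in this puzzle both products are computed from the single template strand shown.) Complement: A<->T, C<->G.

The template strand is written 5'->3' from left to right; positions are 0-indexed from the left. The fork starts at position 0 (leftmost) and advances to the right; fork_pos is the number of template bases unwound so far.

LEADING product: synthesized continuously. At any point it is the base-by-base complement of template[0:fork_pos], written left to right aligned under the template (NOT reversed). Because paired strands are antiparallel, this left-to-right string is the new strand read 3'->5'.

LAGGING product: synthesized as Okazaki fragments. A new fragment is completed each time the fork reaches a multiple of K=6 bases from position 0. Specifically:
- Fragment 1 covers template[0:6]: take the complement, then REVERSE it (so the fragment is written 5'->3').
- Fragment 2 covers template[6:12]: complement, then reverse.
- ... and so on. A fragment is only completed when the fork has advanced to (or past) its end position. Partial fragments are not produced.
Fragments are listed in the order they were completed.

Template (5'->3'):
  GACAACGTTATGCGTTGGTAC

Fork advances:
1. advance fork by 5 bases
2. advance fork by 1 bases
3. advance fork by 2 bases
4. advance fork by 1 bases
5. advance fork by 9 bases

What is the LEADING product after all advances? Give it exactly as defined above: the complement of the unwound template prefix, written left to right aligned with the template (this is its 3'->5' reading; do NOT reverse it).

Answer: CTGTTGCAATACGCAACC

Derivation:
Step 1: advance 5 -> fork_pos = 0 + 5 = 5.
Step 2: advance 1 -> fork_pos = 5 + 1 = 6.
Step 3: advance 2 -> fork_pos = 6 + 2 = 8.
Step 4: advance 1 -> fork_pos = 8 + 1 = 9.
Step 5: advance 9 -> fork_pos = 9 + 9 = 18.
Unwound prefix: template[0:18] = GACAACGTTATGCGTTGG
Complement it base by base (A<->T, C<->G), keeping left-to-right order:
  [0:5] GACAA -> CTGTT
  [5:10] CGTTA -> GCAAT
  [10:15] TGCGT -> ACGCA
  [15:18] TGG -> ACC
Concatenate: CTGTTGCAATACGCAACC (length 18; written aligned with the template, i.e. 3'->5').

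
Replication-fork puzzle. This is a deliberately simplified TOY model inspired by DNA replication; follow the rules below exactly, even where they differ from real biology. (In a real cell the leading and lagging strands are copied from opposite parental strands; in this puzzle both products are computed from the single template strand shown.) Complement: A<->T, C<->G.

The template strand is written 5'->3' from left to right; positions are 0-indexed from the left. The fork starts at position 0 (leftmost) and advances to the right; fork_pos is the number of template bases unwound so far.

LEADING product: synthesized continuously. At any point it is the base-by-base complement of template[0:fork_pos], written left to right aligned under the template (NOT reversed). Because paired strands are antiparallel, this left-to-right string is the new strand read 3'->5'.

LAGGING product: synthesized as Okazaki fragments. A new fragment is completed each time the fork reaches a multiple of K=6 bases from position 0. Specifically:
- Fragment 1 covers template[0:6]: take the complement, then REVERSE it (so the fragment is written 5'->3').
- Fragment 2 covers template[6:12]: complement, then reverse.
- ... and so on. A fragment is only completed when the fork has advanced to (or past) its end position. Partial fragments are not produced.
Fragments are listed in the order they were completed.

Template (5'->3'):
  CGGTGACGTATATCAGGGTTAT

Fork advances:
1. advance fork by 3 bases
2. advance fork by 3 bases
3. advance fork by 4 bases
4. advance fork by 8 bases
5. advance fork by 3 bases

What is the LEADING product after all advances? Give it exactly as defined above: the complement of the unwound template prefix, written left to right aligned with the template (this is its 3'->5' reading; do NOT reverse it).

Step 1: advance 3 -> fork_pos = 0 + 3 = 3.
Step 2: advance 3 -> fork_pos = 3 + 3 = 6.
Step 3: advance 4 -> fork_pos = 6 + 4 = 10.
Step 4: advance 8 -> fork_pos = 10 + 8 = 18.
Step 5: advance 3 -> fork_pos = 18 + 3 = 21.
Unwound prefix: template[0:21] = CGGTGACGTATATCAGGGTTA
Complement it base by base (A<->T, C<->G), keeping left-to-right order:
  [0:5] CGGTG -> GCCAC
  [5:10] ACGTA -> TGCAT
  [10:15] TATCA -> ATAGT
  [15:20] GGGTT -> CCCAA
  [20:21] A -> T
Concatenate: GCCACTGCATATAGTCCCAAT (length 21; written aligned with the template, i.e. 3'->5').

Answer: GCCACTGCATATAGTCCCAAT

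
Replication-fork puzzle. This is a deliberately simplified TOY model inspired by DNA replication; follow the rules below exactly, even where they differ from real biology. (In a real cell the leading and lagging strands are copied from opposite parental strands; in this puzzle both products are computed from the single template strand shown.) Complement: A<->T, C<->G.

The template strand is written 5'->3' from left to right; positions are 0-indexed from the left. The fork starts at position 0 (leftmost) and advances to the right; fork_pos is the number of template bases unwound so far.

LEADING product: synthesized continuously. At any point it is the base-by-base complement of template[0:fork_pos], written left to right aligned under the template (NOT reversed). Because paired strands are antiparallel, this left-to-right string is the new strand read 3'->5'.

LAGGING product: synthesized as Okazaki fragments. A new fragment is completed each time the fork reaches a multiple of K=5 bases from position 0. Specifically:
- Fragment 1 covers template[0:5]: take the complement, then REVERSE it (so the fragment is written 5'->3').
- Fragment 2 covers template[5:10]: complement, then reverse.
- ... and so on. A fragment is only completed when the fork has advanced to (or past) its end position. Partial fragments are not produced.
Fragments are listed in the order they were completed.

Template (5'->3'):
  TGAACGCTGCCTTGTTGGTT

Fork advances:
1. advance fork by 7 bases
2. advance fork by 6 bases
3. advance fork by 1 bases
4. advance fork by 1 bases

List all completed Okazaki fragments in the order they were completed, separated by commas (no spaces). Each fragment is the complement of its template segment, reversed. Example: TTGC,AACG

Answer: GTTCA,GCAGC,ACAAG

Derivation:
Step 1: advance 7 -> fork_pos = 0 + 7 = 7. Reached multiple(s) of 5: 5 -> fragment 1 completed (1 total).
Step 2: advance 6 -> fork_pos = 7 + 6 = 13. Reached multiple(s) of 5: 10 -> fragment 2 completed (2 total).
Step 3: advance 1 -> fork_pos = 13 + 1 = 14. Next multiple of 5 is 15 (not reached); still 2 fragment(s).
Step 4: advance 1 -> fork_pos = 14 + 1 = 15. Reached multiple(s) of 5: 15 -> fragment 3 completed (3 total).
Final fork_pos = 15, so 3 fragment(s) are complete. Build each: template segment -> complement -> reverse.
Fragment 1: template[0:5] = TGAAC -> complement ACTTG -> reversed GTTCA
Fragment 2: template[5:10] = GCTGC -> complement CGACG -> reversed GCAGC
Fragment 3: template[10:15] = CTTGT -> complement GAACA -> reversed ACAAG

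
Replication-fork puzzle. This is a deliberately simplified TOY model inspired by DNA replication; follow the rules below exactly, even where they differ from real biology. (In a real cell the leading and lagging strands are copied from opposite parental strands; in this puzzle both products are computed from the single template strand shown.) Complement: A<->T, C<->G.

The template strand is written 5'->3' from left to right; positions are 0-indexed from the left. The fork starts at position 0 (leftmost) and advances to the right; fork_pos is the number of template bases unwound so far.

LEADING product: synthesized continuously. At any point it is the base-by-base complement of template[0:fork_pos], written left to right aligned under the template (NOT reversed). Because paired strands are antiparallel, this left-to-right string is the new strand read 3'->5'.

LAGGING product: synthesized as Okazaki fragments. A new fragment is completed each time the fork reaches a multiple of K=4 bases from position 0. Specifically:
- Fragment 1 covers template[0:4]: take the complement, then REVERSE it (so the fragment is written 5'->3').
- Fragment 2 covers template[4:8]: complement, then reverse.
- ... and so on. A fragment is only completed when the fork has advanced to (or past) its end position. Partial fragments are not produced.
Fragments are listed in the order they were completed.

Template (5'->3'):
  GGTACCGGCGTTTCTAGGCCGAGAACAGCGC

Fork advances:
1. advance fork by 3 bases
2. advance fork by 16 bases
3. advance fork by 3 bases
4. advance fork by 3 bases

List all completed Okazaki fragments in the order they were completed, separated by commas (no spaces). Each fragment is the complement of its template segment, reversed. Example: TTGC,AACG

Step 1: advance 3 -> fork_pos = 0 + 3 = 3. Next multiple of 4 is 4 (not reached); still 0 fragment(s).
Step 2: advance 16 -> fork_pos = 3 + 16 = 19. Reached multiple(s) of 4: 4, 8, 12, 16 -> fragments 1-4 completed (4 total).
Step 3: advance 3 -> fork_pos = 19 + 3 = 22. Reached multiple(s) of 4: 20 -> fragment 5 completed (5 total).
Step 4: advance 3 -> fork_pos = 22 + 3 = 25. Reached multiple(s) of 4: 24 -> fragment 6 completed (6 total).
Final fork_pos = 25, so 6 fragment(s) are complete. Build each: template segment -> complement -> reverse.
Fragment 1: template[0:4] = GGTA -> complement CCAT -> reversed TACC
Fragment 2: template[4:8] = CCGG -> complement GGCC -> reversed CCGG
Fragment 3: template[8:12] = CGTT -> complement GCAA -> reversed AACG
Fragment 4: template[12:16] = TCTA -> complement AGAT -> reversed TAGA
Fragment 5: template[16:20] = GGCC -> complement CCGG -> reversed GGCC
Fragment 6: template[20:24] = GAGA -> complement CTCT -> reversed TCTC

Answer: TACC,CCGG,AACG,TAGA,GGCC,TCTC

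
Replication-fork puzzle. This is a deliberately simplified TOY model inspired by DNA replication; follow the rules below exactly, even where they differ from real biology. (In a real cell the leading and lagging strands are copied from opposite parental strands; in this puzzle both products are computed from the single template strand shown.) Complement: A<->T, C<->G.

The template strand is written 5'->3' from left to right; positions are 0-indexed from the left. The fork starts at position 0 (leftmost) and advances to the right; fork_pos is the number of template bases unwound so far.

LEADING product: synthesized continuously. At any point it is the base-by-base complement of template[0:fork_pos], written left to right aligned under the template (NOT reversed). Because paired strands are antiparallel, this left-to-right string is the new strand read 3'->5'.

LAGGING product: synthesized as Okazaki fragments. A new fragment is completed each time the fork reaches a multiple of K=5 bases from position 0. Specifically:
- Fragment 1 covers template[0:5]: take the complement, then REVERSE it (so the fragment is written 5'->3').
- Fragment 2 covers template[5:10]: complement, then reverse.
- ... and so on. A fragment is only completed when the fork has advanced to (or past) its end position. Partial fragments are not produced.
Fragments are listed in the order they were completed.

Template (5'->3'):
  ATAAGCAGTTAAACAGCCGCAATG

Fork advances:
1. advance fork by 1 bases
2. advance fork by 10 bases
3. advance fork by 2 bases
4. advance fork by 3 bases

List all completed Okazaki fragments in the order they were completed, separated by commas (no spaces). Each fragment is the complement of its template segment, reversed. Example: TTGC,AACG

Answer: CTTAT,AACTG,TGTTT

Derivation:
Step 1: advance 1 -> fork_pos = 0 + 1 = 1. Next multiple of 5 is 5 (not reached); still 0 fragment(s).
Step 2: advance 10 -> fork_pos = 1 + 10 = 11. Reached multiple(s) of 5: 5, 10 -> fragments 1-2 completed (2 total).
Step 3: advance 2 -> fork_pos = 11 + 2 = 13. Next multiple of 5 is 15 (not reached); still 2 fragment(s).
Step 4: advance 3 -> fork_pos = 13 + 3 = 16. Reached multiple(s) of 5: 15 -> fragment 3 completed (3 total).
Final fork_pos = 16, so 3 fragment(s) are complete. Build each: template segment -> complement -> reverse.
Fragment 1: template[0:5] = ATAAG -> complement TATTC -> reversed CTTAT
Fragment 2: template[5:10] = CAGTT -> complement GTCAA -> reversed AACTG
Fragment 3: template[10:15] = AAACA -> complement TTTGT -> reversed TGTTT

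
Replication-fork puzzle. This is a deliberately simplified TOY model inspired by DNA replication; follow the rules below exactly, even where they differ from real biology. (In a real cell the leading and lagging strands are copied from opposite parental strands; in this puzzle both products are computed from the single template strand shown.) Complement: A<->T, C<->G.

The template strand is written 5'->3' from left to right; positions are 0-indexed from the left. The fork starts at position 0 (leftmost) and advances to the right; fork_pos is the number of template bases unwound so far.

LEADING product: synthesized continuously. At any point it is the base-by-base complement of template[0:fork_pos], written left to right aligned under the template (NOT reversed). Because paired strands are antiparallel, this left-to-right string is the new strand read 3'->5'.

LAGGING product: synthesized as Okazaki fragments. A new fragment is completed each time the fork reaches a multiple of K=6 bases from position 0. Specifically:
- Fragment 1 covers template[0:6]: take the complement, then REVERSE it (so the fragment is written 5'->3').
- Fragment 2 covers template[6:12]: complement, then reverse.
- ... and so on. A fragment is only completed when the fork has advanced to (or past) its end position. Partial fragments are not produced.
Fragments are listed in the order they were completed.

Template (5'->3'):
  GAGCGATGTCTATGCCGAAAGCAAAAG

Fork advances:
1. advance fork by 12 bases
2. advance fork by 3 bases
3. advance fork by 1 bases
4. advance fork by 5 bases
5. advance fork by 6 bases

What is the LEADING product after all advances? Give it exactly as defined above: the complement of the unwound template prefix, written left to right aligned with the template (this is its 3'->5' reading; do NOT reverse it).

Step 1: advance 12 -> fork_pos = 0 + 12 = 12.
Step 2: advance 3 -> fork_pos = 12 + 3 = 15.
Step 3: advance 1 -> fork_pos = 15 + 1 = 16.
Step 4: advance 5 -> fork_pos = 16 + 5 = 21.
Step 5: advance 6 -> fork_pos = 21 + 6 = 27.
Unwound prefix: template[0:27] = GAGCGATGTCTATGCCGAAAGCAAAAG
Complement it base by base (A<->T, C<->G), keeping left-to-right order:
  [0:5] GAGCG -> CTCGC
  [5:10] ATGTC -> TACAG
  [10:15] TATGC -> ATACG
  [15:20] CGAAA -> GCTTT
  [20:25] GCAAA -> CGTTT
  [25:27] AG -> TC
Concatenate: CTCGCTACAGATACGGCTTTCGTTTTC (length 27; written aligned with the template, i.e. 3'->5').

Answer: CTCGCTACAGATACGGCTTTCGTTTTC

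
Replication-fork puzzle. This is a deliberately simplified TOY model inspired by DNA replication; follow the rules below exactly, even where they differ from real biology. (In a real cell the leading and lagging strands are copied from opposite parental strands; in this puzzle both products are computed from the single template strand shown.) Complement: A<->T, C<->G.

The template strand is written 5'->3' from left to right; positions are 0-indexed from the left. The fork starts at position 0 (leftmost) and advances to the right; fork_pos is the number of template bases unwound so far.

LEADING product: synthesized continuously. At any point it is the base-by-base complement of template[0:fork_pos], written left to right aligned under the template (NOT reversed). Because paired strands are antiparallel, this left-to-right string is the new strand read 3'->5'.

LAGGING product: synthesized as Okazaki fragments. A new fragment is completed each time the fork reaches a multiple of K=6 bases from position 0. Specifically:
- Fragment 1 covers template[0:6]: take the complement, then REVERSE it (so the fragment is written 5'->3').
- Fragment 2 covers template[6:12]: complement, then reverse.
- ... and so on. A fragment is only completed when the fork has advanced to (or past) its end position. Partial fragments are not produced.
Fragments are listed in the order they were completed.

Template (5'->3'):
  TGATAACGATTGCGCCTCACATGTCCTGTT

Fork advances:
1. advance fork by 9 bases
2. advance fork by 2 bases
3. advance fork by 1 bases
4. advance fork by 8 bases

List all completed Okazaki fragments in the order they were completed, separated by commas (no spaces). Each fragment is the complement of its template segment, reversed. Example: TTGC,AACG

Step 1: advance 9 -> fork_pos = 0 + 9 = 9. Reached multiple(s) of 6: 6 -> fragment 1 completed (1 total).
Step 2: advance 2 -> fork_pos = 9 + 2 = 11. Next multiple of 6 is 12 (not reached); still 1 fragment(s).
Step 3: advance 1 -> fork_pos = 11 + 1 = 12. Reached multiple(s) of 6: 12 -> fragment 2 completed (2 total).
Step 4: advance 8 -> fork_pos = 12 + 8 = 20. Reached multiple(s) of 6: 18 -> fragment 3 completed (3 total).
Final fork_pos = 20, so 3 fragment(s) are complete. Build each: template segment -> complement -> reverse.
Fragment 1: template[0:6] = TGATAA -> complement ACTATT -> reversed TTATCA
Fragment 2: template[6:12] = CGATTG -> complement GCTAAC -> reversed CAATCG
Fragment 3: template[12:18] = CGCCTC -> complement GCGGAG -> reversed GAGGCG

Answer: TTATCA,CAATCG,GAGGCG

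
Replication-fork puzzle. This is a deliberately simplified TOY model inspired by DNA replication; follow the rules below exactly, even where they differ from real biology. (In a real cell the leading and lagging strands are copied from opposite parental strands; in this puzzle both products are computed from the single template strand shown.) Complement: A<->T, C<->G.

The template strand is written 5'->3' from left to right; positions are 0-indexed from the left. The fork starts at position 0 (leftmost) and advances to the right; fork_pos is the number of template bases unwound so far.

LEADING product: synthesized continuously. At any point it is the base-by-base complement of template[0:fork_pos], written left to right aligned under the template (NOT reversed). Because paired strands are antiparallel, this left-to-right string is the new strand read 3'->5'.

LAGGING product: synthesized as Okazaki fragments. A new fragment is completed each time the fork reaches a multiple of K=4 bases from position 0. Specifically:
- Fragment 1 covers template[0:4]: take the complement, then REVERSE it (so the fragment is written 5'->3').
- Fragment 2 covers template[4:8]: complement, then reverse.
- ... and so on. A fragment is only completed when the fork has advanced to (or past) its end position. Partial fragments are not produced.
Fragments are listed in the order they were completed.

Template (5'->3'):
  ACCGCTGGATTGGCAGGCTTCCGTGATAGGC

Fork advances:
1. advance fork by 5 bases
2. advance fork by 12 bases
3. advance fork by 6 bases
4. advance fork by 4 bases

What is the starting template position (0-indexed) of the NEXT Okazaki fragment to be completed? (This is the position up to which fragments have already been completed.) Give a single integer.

Answer: 24

Derivation:
Step 1: advance 5 -> fork_pos = 0 + 5 = 5. Reached multiple(s) of 4: 4 -> fragment 1 completed (1 total).
Step 2: advance 12 -> fork_pos = 5 + 12 = 17. Reached multiple(s) of 4: 8, 12, 16 -> fragments 2-4 completed (4 total).
Step 3: advance 6 -> fork_pos = 17 + 6 = 23. Reached multiple(s) of 4: 20 -> fragment 5 completed (5 total).
Step 4: advance 4 -> fork_pos = 23 + 4 = 27. Reached multiple(s) of 4: 24 -> fragment 6 completed (6 total).
6 fragment(s) completed, covering template[0:24] (6 x 4 = 24). The next fragment, fragment 7, covers template[24:28], so it starts at position 24.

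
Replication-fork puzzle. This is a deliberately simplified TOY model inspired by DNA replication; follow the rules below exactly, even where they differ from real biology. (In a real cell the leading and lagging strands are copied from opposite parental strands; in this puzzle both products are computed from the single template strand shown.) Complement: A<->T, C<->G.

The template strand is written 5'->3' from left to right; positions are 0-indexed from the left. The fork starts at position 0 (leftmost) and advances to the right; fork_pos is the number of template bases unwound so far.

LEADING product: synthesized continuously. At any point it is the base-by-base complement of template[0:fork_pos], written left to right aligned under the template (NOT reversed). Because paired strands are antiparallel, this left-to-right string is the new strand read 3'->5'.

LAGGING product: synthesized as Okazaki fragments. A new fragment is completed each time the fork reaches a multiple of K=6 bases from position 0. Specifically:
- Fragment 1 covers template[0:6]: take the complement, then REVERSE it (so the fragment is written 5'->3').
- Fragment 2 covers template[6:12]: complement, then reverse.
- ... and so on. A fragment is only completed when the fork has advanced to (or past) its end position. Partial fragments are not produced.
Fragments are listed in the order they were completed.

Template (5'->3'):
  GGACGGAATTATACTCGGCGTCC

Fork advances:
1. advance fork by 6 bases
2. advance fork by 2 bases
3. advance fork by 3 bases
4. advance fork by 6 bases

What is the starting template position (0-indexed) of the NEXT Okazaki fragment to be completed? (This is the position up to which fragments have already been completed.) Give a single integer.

Answer: 12

Derivation:
Step 1: advance 6 -> fork_pos = 0 + 6 = 6. Reached multiple(s) of 6: 6 -> fragment 1 completed (1 total).
Step 2: advance 2 -> fork_pos = 6 + 2 = 8. Next multiple of 6 is 12 (not reached); still 1 fragment(s).
Step 3: advance 3 -> fork_pos = 8 + 3 = 11. Next multiple of 6 is 12 (not reached); still 1 fragment(s).
Step 4: advance 6 -> fork_pos = 11 + 6 = 17. Reached multiple(s) of 6: 12 -> fragment 2 completed (2 total).
2 fragment(s) completed, covering template[0:12] (2 x 6 = 12). The next fragment, fragment 3, covers template[12:18], so it starts at position 12.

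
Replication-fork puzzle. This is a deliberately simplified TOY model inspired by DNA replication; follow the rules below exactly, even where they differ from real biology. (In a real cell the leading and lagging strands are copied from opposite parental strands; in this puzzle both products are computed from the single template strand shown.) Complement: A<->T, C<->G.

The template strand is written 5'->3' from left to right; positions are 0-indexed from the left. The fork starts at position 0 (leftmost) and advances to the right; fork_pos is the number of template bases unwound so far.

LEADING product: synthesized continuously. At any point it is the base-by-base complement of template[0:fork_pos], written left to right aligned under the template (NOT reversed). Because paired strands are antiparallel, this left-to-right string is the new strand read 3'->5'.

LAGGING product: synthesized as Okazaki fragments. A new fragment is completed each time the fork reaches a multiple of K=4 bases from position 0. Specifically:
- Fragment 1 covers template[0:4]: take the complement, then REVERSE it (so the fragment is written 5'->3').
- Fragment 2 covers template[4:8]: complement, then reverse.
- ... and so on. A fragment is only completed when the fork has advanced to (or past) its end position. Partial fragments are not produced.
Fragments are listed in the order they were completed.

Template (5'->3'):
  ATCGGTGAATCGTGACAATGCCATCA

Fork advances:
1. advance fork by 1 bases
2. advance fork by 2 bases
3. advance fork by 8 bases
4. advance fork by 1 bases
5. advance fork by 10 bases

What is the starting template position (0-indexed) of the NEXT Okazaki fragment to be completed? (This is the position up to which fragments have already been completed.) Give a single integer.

Answer: 20

Derivation:
Step 1: advance 1 -> fork_pos = 0 + 1 = 1. Next multiple of 4 is 4 (not reached); still 0 fragment(s).
Step 2: advance 2 -> fork_pos = 1 + 2 = 3. Next multiple of 4 is 4 (not reached); still 0 fragment(s).
Step 3: advance 8 -> fork_pos = 3 + 8 = 11. Reached multiple(s) of 4: 4, 8 -> fragments 1-2 completed (2 total).
Step 4: advance 1 -> fork_pos = 11 + 1 = 12. Reached multiple(s) of 4: 12 -> fragment 3 completed (3 total).
Step 5: advance 10 -> fork_pos = 12 + 10 = 22. Reached multiple(s) of 4: 16, 20 -> fragments 4-5 completed (5 total).
5 fragment(s) completed, covering template[0:20] (5 x 4 = 20). The next fragment, fragment 6, covers template[20:24], so it starts at position 20.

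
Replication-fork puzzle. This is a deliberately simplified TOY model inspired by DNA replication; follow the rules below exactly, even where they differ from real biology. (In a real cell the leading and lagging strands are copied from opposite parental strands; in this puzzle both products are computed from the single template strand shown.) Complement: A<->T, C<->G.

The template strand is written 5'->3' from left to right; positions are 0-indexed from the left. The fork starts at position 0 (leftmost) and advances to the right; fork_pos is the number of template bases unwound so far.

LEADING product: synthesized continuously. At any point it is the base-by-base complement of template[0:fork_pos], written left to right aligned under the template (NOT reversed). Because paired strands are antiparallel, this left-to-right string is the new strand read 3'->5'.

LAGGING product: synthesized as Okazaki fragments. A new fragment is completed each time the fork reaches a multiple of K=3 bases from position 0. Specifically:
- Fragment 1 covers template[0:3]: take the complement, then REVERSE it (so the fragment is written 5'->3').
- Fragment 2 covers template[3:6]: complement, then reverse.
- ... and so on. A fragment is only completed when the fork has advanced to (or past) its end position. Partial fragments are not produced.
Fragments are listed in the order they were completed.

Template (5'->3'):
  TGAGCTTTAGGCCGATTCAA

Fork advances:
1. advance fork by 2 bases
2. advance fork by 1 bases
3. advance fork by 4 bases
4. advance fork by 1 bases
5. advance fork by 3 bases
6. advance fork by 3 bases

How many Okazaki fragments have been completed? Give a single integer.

Step 1: advance 2 -> fork_pos = 0 + 2 = 2. Next multiple of 3 is 3 (not reached); still 0 fragment(s).
Step 2: advance 1 -> fork_pos = 2 + 1 = 3. Reached multiple(s) of 3: 3 -> fragment 1 completed (1 total).
Step 3: advance 4 -> fork_pos = 3 + 4 = 7. Reached multiple(s) of 3: 6 -> fragment 2 completed (2 total).
Step 4: advance 1 -> fork_pos = 7 + 1 = 8. Next multiple of 3 is 9 (not reached); still 2 fragment(s).
Step 5: advance 3 -> fork_pos = 8 + 3 = 11. Reached multiple(s) of 3: 9 -> fragment 3 completed (3 total).
Step 6: advance 3 -> fork_pos = 11 + 3 = 14. Reached multiple(s) of 3: 12 -> fragment 4 completed (4 total).
Check: final fork_pos = 14; the multiples of 3 that are <= 14 are 3..12 -> 14 // 3 = 4 completed fragment(s).

Answer: 4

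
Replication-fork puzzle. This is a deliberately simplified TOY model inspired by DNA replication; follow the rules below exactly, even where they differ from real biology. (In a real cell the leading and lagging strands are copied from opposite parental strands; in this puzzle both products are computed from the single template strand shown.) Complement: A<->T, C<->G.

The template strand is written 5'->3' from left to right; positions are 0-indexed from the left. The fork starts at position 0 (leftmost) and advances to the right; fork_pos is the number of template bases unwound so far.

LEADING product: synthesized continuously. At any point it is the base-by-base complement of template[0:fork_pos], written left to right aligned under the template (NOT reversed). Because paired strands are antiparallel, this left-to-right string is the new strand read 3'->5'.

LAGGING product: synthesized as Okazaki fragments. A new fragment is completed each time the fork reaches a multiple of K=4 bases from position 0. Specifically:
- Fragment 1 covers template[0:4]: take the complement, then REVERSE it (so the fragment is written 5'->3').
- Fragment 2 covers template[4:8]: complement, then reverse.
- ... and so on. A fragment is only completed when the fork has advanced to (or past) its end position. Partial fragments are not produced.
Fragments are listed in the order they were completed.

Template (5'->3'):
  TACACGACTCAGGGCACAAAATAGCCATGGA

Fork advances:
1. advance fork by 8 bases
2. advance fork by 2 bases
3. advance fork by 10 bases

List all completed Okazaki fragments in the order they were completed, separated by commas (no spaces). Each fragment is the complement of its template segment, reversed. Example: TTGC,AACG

Step 1: advance 8 -> fork_pos = 0 + 8 = 8. Reached multiple(s) of 4: 4, 8 -> fragments 1-2 completed (2 total).
Step 2: advance 2 -> fork_pos = 8 + 2 = 10. Next multiple of 4 is 12 (not reached); still 2 fragment(s).
Step 3: advance 10 -> fork_pos = 10 + 10 = 20. Reached multiple(s) of 4: 12, 16, 20 -> fragments 3-5 completed (5 total).
Final fork_pos = 20, so 5 fragment(s) are complete. Build each: template segment -> complement -> reverse.
Fragment 1: template[0:4] = TACA -> complement ATGT -> reversed TGTA
Fragment 2: template[4:8] = CGAC -> complement GCTG -> reversed GTCG
Fragment 3: template[8:12] = TCAG -> complement AGTC -> reversed CTGA
Fragment 4: template[12:16] = GGCA -> complement CCGT -> reversed TGCC
Fragment 5: template[16:20] = CAAA -> complement GTTT -> reversed TTTG

Answer: TGTA,GTCG,CTGA,TGCC,TTTG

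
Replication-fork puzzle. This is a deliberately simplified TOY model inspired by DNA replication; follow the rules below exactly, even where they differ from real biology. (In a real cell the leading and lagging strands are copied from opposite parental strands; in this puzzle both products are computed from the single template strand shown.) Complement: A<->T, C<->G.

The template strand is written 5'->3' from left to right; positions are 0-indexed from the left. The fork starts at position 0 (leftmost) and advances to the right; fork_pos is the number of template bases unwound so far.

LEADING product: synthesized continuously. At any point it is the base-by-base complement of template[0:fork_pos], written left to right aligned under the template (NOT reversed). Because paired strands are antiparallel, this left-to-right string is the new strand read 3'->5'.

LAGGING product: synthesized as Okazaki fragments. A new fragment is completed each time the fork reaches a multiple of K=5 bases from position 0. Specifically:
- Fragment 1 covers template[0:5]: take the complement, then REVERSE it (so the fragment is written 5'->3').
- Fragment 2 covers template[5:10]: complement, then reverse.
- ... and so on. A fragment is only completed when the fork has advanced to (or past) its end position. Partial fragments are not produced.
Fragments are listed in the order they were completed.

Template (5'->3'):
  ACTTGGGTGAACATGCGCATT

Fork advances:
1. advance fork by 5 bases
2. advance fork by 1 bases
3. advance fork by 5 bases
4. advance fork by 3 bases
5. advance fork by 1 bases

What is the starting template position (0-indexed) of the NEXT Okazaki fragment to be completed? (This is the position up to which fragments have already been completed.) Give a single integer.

Answer: 15

Derivation:
Step 1: advance 5 -> fork_pos = 0 + 5 = 5. Reached multiple(s) of 5: 5 -> fragment 1 completed (1 total).
Step 2: advance 1 -> fork_pos = 5 + 1 = 6. Next multiple of 5 is 10 (not reached); still 1 fragment(s).
Step 3: advance 5 -> fork_pos = 6 + 5 = 11. Reached multiple(s) of 5: 10 -> fragment 2 completed (2 total).
Step 4: advance 3 -> fork_pos = 11 + 3 = 14. Next multiple of 5 is 15 (not reached); still 2 fragment(s).
Step 5: advance 1 -> fork_pos = 14 + 1 = 15. Reached multiple(s) of 5: 15 -> fragment 3 completed (3 total).
3 fragment(s) completed, covering template[0:15] (3 x 5 = 15). The next fragment, fragment 4, covers template[15:20], so it starts at position 15.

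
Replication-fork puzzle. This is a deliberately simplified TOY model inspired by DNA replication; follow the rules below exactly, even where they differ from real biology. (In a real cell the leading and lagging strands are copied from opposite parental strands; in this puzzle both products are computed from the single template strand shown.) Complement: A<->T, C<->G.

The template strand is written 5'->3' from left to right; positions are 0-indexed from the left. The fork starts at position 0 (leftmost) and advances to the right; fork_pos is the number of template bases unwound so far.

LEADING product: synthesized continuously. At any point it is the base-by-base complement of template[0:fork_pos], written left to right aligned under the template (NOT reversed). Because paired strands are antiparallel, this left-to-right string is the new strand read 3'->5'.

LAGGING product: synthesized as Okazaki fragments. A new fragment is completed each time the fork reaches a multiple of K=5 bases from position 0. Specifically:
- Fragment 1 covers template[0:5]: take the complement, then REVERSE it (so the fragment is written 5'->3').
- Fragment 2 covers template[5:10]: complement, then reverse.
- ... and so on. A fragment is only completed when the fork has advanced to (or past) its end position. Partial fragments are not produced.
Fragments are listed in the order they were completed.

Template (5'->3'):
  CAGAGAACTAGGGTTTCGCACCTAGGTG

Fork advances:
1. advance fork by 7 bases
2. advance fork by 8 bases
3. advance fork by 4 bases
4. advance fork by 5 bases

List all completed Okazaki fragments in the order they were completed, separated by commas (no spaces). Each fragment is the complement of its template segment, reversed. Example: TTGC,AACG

Step 1: advance 7 -> fork_pos = 0 + 7 = 7. Reached multiple(s) of 5: 5 -> fragment 1 completed (1 total).
Step 2: advance 8 -> fork_pos = 7 + 8 = 15. Reached multiple(s) of 5: 10, 15 -> fragments 2-3 completed (3 total).
Step 3: advance 4 -> fork_pos = 15 + 4 = 19. Next multiple of 5 is 20 (not reached); still 3 fragment(s).
Step 4: advance 5 -> fork_pos = 19 + 5 = 24. Reached multiple(s) of 5: 20 -> fragment 4 completed (4 total).
Final fork_pos = 24, so 4 fragment(s) are complete. Build each: template segment -> complement -> reverse.
Fragment 1: template[0:5] = CAGAG -> complement GTCTC -> reversed CTCTG
Fragment 2: template[5:10] = AACTA -> complement TTGAT -> reversed TAGTT
Fragment 3: template[10:15] = GGGTT -> complement CCCAA -> reversed AACCC
Fragment 4: template[15:20] = TCGCA -> complement AGCGT -> reversed TGCGA

Answer: CTCTG,TAGTT,AACCC,TGCGA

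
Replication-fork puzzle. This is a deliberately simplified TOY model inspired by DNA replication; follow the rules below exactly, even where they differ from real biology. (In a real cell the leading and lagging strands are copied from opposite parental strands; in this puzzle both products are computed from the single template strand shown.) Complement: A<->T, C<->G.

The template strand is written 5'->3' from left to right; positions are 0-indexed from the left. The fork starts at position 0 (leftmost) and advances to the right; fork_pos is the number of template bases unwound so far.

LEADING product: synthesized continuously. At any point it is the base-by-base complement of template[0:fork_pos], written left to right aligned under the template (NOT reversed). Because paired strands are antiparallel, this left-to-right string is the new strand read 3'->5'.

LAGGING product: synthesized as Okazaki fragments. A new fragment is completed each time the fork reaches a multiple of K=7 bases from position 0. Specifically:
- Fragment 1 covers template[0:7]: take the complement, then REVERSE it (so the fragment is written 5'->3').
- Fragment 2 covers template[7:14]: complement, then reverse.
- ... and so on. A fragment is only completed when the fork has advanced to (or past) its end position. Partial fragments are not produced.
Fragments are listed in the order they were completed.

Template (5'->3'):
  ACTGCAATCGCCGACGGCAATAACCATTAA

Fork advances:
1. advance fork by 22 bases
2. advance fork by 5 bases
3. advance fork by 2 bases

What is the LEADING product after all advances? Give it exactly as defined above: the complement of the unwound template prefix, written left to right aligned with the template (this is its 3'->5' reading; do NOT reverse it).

Answer: TGACGTTAGCGGCTGCCGTTATTGGTAAT

Derivation:
Step 1: advance 22 -> fork_pos = 0 + 22 = 22.
Step 2: advance 5 -> fork_pos = 22 + 5 = 27.
Step 3: advance 2 -> fork_pos = 27 + 2 = 29.
Unwound prefix: template[0:29] = ACTGCAATCGCCGACGGCAATAACCATTA
Complement it base by base (A<->T, C<->G), keeping left-to-right order:
  [0:5] ACTGC -> TGACG
  [5:10] AATCG -> TTAGC
  [10:15] CCGAC -> GGCTG
  [15:20] GGCAA -> CCGTT
  [20:25] TAACC -> ATTGG
  [25:29] ATTA -> TAAT
Concatenate: TGACGTTAGCGGCTGCCGTTATTGGTAAT (length 29; written aligned with the template, i.e. 3'->5').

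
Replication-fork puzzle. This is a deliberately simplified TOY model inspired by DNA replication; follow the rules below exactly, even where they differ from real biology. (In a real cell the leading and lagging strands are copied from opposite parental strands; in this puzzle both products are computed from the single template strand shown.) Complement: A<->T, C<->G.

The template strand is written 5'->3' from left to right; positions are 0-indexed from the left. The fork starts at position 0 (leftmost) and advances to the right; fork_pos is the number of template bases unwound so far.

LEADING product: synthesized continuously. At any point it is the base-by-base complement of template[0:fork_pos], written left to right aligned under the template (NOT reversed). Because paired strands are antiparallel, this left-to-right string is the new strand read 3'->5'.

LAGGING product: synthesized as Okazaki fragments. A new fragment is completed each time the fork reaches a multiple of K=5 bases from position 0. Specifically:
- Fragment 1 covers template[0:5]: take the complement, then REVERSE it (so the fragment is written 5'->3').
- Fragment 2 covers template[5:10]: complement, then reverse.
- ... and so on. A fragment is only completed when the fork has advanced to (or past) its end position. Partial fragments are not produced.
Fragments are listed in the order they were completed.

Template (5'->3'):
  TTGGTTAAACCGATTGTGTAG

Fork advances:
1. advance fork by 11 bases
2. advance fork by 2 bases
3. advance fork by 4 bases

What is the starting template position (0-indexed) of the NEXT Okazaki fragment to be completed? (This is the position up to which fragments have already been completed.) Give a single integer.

Answer: 15

Derivation:
Step 1: advance 11 -> fork_pos = 0 + 11 = 11. Reached multiple(s) of 5: 5, 10 -> fragments 1-2 completed (2 total).
Step 2: advance 2 -> fork_pos = 11 + 2 = 13. Next multiple of 5 is 15 (not reached); still 2 fragment(s).
Step 3: advance 4 -> fork_pos = 13 + 4 = 17. Reached multiple(s) of 5: 15 -> fragment 3 completed (3 total).
3 fragment(s) completed, covering template[0:15] (3 x 5 = 15). The next fragment, fragment 4, covers template[15:20], so it starts at position 15.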